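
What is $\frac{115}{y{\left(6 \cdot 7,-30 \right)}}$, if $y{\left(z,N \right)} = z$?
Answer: $\frac{115}{42} \approx 2.7381$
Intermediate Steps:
$\frac{115}{y{\left(6 \cdot 7,-30 \right)}} = \frac{115}{6 \cdot 7} = \frac{115}{42}$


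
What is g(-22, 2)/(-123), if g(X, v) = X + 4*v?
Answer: 14/123 ≈ 0.11382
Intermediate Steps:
g(-22, 2)/(-123) = (-22 + 4*2)/(-123) = (-22 + 8)*(-1/123) = -14*(-1/123) = 14/123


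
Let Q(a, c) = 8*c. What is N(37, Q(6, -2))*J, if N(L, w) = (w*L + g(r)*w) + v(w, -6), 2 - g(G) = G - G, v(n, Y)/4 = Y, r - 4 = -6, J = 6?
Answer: -3888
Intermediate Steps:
r = -2 (r = 4 - 6 = -2)
v(n, Y) = 4*Y
g(G) = 2 (g(G) = 2 - (G - G) = 2 - 1*0 = 2 + 0 = 2)
N(L, w) = -24 + 2*w + L*w (N(L, w) = (w*L + 2*w) + 4*(-6) = (L*w + 2*w) - 24 = (2*w + L*w) - 24 = -24 + 2*w + L*w)
N(37, Q(6, -2))*J = (-24 + 2*(8*(-2)) + 37*(8*(-2)))*6 = (-24 + 2*(-16) + 37*(-16))*6 = (-24 - 32 - 592)*6 = -648*6 = -3888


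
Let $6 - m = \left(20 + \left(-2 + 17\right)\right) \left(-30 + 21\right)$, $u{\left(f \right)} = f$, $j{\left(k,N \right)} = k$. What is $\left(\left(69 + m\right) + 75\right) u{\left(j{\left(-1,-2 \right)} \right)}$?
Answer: $-465$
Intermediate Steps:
$m = 321$ ($m = 6 - \left(20 + \left(-2 + 17\right)\right) \left(-30 + 21\right) = 6 - \left(20 + 15\right) \left(-9\right) = 6 - 35 \left(-9\right) = 6 - -315 = 6 + 315 = 321$)
$\left(\left(69 + m\right) + 75\right) u{\left(j{\left(-1,-2 \right)} \right)} = \left(\left(69 + 321\right) + 75\right) \left(-1\right) = \left(390 + 75\right) \left(-1\right) = 465 \left(-1\right) = -465$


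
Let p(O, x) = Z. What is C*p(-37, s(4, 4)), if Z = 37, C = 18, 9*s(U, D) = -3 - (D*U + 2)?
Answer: 666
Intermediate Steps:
s(U, D) = -5/9 - D*U/9 (s(U, D) = (-3 - (D*U + 2))/9 = (-3 - (2 + D*U))/9 = (-3 + (-2 - D*U))/9 = (-5 - D*U)/9 = -5/9 - D*U/9)
p(O, x) = 37
C*p(-37, s(4, 4)) = 18*37 = 666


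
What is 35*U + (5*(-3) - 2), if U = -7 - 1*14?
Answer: -752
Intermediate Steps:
U = -21 (U = -7 - 14 = -21)
35*U + (5*(-3) - 2) = 35*(-21) + (5*(-3) - 2) = -735 + (-15 - 2) = -735 - 17 = -752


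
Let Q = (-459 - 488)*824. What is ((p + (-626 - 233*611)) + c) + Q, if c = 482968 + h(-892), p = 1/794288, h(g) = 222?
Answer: -349587594575/794288 ≈ -4.4013e+5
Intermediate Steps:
p = 1/794288 ≈ 1.2590e-6
c = 483190 (c = 482968 + 222 = 483190)
Q = -780328 (Q = -947*824 = -780328)
((p + (-626 - 233*611)) + c) + Q = ((1/794288 + (-626 - 233*611)) + 483190) - 780328 = ((1/794288 + (-626 - 142363)) + 483190) - 780328 = ((1/794288 - 142989) + 483190) - 780328 = (-113574446831/794288 + 483190) - 780328 = 270217571889/794288 - 780328 = -349587594575/794288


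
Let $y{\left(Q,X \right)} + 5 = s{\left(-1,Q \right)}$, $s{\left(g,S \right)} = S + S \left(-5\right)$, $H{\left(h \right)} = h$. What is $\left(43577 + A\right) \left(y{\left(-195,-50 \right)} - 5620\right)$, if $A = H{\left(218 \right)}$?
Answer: $-212186775$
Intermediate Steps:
$s{\left(g,S \right)} = - 4 S$ ($s{\left(g,S \right)} = S - 5 S = - 4 S$)
$A = 218$
$y{\left(Q,X \right)} = -5 - 4 Q$
$\left(43577 + A\right) \left(y{\left(-195,-50 \right)} - 5620\right) = \left(43577 + 218\right) \left(\left(-5 - -780\right) - 5620\right) = 43795 \left(\left(-5 + 780\right) - 5620\right) = 43795 \left(775 - 5620\right) = 43795 \left(-4845\right) = -212186775$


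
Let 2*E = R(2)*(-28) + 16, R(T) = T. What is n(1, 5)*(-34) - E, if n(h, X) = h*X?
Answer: -150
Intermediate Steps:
n(h, X) = X*h
E = -20 (E = (2*(-28) + 16)/2 = (-56 + 16)/2 = (1/2)*(-40) = -20)
n(1, 5)*(-34) - E = (5*1)*(-34) - 1*(-20) = 5*(-34) + 20 = -170 + 20 = -150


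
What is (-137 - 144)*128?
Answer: -35968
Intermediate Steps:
(-137 - 144)*128 = -281*128 = -35968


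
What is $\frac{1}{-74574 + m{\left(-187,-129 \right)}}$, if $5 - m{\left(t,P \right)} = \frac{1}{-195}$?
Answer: $- \frac{195}{14540954} \approx -1.341 \cdot 10^{-5}$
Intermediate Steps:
$m{\left(t,P \right)} = \frac{976}{195}$ ($m{\left(t,P \right)} = 5 - \frac{1}{-195} = 5 - - \frac{1}{195} = 5 + \frac{1}{195} = \frac{976}{195}$)
$\frac{1}{-74574 + m{\left(-187,-129 \right)}} = \frac{1}{-74574 + \frac{976}{195}} = \frac{1}{- \frac{14540954}{195}} = - \frac{195}{14540954}$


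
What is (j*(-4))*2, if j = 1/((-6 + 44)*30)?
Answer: -2/285 ≈ -0.0070175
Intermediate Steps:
j = 1/1140 (j = (1/30)/38 = (1/38)*(1/30) = 1/1140 ≈ 0.00087719)
(j*(-4))*2 = ((1/1140)*(-4))*2 = -1/285*2 = -2/285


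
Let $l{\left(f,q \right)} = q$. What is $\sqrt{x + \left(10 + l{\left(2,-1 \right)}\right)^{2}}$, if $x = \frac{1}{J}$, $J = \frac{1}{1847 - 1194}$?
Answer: $\sqrt{734} \approx 27.092$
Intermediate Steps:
$J = \frac{1}{653} \approx 0.0015314$
$x = 653$ ($x = \frac{1}{\frac{1}{653}} = 653$)
$\sqrt{x + \left(10 + l{\left(2,-1 \right)}\right)^{2}} = \sqrt{653 + \left(10 - 1\right)^{2}} = \sqrt{653 + 9^{2}} = \sqrt{653 + 81} = \sqrt{734}$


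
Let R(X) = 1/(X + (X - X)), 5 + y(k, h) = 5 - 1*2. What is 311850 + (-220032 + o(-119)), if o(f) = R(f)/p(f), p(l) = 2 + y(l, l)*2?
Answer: 21852685/238 ≈ 91818.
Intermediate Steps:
y(k, h) = -2 (y(k, h) = -5 + (5 - 1*2) = -5 + (5 - 2) = -5 + 3 = -2)
p(l) = -2 (p(l) = 2 - 2*2 = 2 - 4 = -2)
R(X) = 1/X (R(X) = 1/(X + 0) = 1/X)
o(f) = -1/(2*f) (o(f) = 1/(f*(-2)) = -½/f = -1/(2*f))
311850 + (-220032 + o(-119)) = 311850 + (-220032 - ½/(-119)) = 311850 + (-220032 - ½*(-1/119)) = 311850 + (-220032 + 1/238) = 311850 - 52367615/238 = 21852685/238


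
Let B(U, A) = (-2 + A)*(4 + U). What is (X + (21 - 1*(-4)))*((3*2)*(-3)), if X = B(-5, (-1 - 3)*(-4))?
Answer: -198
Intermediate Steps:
X = -14 (X = -8 - 2*(-5) + 4*((-1 - 3)*(-4)) + ((-1 - 3)*(-4))*(-5) = -8 + 10 + 4*(-4*(-4)) - 4*(-4)*(-5) = -8 + 10 + 4*16 + 16*(-5) = -8 + 10 + 64 - 80 = -14)
(X + (21 - 1*(-4)))*((3*2)*(-3)) = (-14 + (21 - 1*(-4)))*((3*2)*(-3)) = (-14 + (21 + 4))*(6*(-3)) = (-14 + 25)*(-18) = 11*(-18) = -198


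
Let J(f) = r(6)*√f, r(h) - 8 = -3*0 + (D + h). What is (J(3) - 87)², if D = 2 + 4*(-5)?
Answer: 7617 + 696*√3 ≈ 8822.5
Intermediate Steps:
D = -18 (D = 2 - 20 = -18)
r(h) = -10 + h (r(h) = 8 + (-3*0 + (-18 + h)) = 8 + (0 + (-18 + h)) = 8 + (-18 + h) = -10 + h)
J(f) = -4*√f (J(f) = (-10 + 6)*√f = -4*√f)
(J(3) - 87)² = (-4*√3 - 87)² = (-87 - 4*√3)²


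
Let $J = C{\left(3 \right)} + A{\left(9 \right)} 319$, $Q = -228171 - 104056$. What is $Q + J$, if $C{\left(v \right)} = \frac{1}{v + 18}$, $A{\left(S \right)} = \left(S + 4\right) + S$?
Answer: $- \frac{6829388}{21} \approx -3.2521 \cdot 10^{5}$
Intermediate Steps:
$A{\left(S \right)} = 4 + 2 S$ ($A{\left(S \right)} = \left(4 + S\right) + S = 4 + 2 S$)
$Q = -332227$ ($Q = -228171 - 104056 = -332227$)
$C{\left(v \right)} = \frac{1}{18 + v}$
$J = \frac{147379}{21}$ ($J = \frac{1}{18 + 3} + \left(4 + 2 \cdot 9\right) 319 = \frac{1}{21} + \left(4 + 18\right) 319 = \frac{1}{21} + 22 \cdot 319 = \frac{1}{21} + 7018 = \frac{147379}{21} \approx 7018.0$)
$Q + J = -332227 + \frac{147379}{21} = - \frac{6829388}{21}$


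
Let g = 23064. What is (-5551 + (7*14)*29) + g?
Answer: 20355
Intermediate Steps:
(-5551 + (7*14)*29) + g = (-5551 + (7*14)*29) + 23064 = (-5551 + 98*29) + 23064 = (-5551 + 2842) + 23064 = -2709 + 23064 = 20355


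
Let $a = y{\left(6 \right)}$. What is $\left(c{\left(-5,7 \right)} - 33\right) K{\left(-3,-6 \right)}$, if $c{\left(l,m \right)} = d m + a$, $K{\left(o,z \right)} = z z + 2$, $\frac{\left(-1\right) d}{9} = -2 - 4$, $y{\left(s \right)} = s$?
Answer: $13338$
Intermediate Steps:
$a = 6$
$d = 54$ ($d = - 9 \left(-2 - 4\right) = \left(-9\right) \left(-6\right) = 54$)
$K{\left(o,z \right)} = 2 + z^{2}$ ($K{\left(o,z \right)} = z^{2} + 2 = 2 + z^{2}$)
$c{\left(l,m \right)} = 6 + 54 m$ ($c{\left(l,m \right)} = 54 m + 6 = 6 + 54 m$)
$\left(c{\left(-5,7 \right)} - 33\right) K{\left(-3,-6 \right)} = \left(\left(6 + 54 \cdot 7\right) - 33\right) \left(2 + \left(-6\right)^{2}\right) = \left(\left(6 + 378\right) - 33\right) \left(2 + 36\right) = \left(384 - 33\right) 38 = 351 \cdot 38 = 13338$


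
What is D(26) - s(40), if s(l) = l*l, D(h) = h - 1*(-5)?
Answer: -1569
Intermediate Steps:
D(h) = 5 + h (D(h) = h + 5 = 5 + h)
s(l) = l**2
D(26) - s(40) = (5 + 26) - 1*40**2 = 31 - 1*1600 = 31 - 1600 = -1569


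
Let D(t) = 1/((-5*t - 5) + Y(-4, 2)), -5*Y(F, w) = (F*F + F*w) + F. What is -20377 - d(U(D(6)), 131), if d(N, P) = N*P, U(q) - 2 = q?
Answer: -3693726/179 ≈ -20635.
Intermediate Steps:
Y(F, w) = -F/5 - F²/5 - F*w/5 (Y(F, w) = -((F*F + F*w) + F)/5 = -((F² + F*w) + F)/5 = -(F + F² + F*w)/5 = -F/5 - F²/5 - F*w/5)
D(t) = 1/(-29/5 - 5*t) (D(t) = 1/((-5*t - 5) - ⅕*(-4)*(1 - 4 + 2)) = 1/((-5 - 5*t) - ⅕*(-4)*(-1)) = 1/((-5 - 5*t) - ⅘) = 1/(-29/5 - 5*t))
U(q) = 2 + q
-20377 - d(U(D(6)), 131) = -20377 - (2 - 5/(29 + 25*6))*131 = -20377 - (2 - 5/(29 + 150))*131 = -20377 - (2 - 5/179)*131 = -20377 - 353*131/179 = -20377 - 1*46243/179 = -20377 - 46243/179 = -3693726/179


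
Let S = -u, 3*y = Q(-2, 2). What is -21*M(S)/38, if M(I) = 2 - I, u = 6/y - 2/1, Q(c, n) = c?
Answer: 189/38 ≈ 4.9737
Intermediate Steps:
y = -⅔ (y = (⅓)*(-2) = -⅔ ≈ -0.66667)
u = -11 (u = 6/(-⅔) - 2/1 = 6*(-3/2) - 2*1 = -9 - 2 = -11)
S = 11 (S = -1*(-11) = 11)
-21*M(S)/38 = -21*(2 - 1*11)/38 = -21*(2 - 11)*(1/38) = -21*(-9)*(1/38) = 189*(1/38) = 189/38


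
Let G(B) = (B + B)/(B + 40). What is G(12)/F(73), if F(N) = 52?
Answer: 3/338 ≈ 0.0088757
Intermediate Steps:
G(B) = 2*B/(40 + B) (G(B) = (2*B)/(40 + B) = 2*B/(40 + B))
G(12)/F(73) = (2*12/(40 + 12))/52 = (2*12/52)*(1/52) = (2*12*(1/52))*(1/52) = (6/13)*(1/52) = 3/338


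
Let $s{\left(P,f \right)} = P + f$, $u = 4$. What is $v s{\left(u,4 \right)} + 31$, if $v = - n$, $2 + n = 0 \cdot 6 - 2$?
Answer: $63$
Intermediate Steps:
$n = -4$ ($n = -2 + \left(0 \cdot 6 - 2\right) = -2 + \left(0 - 2\right) = -2 - 2 = -4$)
$v = 4$ ($v = \left(-1\right) \left(-4\right) = 4$)
$v s{\left(u,4 \right)} + 31 = 4 \left(4 + 4\right) + 31 = 4 \cdot 8 + 31 = 32 + 31 = 63$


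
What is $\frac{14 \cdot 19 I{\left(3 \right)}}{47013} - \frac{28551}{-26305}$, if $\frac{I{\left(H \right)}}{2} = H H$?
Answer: $\frac{489405501}{412225655} \approx 1.1872$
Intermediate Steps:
$I{\left(H \right)} = 2 H^{2}$ ($I{\left(H \right)} = 2 H H = 2 H^{2}$)
$\frac{14 \cdot 19 I{\left(3 \right)}}{47013} - \frac{28551}{-26305} = \frac{14 \cdot 19 \cdot 2 \cdot 3^{2}}{47013} - \frac{28551}{-26305} = 266 \cdot 2 \cdot 9 \cdot \frac{1}{47013} - - \frac{28551}{26305} = 266 \cdot 18 \cdot \frac{1}{47013} + \frac{28551}{26305} = 4788 \cdot \frac{1}{47013} + \frac{28551}{26305} = \frac{1596}{15671} + \frac{28551}{26305} = \frac{489405501}{412225655}$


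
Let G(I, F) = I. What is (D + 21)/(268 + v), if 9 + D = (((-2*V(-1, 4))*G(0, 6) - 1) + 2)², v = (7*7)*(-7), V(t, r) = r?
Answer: -13/75 ≈ -0.17333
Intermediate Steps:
v = -343 (v = 49*(-7) = -343)
D = -8 (D = -9 + ((-2*4*0 - 1) + 2)² = -9 + ((-8*0 - 1) + 2)² = -9 + ((0 - 1) + 2)² = -9 + (-1 + 2)² = -9 + 1² = -9 + 1 = -8)
(D + 21)/(268 + v) = (-8 + 21)/(268 - 343) = 13/(-75) = 13*(-1/75) = -13/75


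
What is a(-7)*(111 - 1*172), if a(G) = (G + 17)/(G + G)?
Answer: 305/7 ≈ 43.571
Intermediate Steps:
a(G) = (17 + G)/(2*G) (a(G) = (17 + G)/((2*G)) = (17 + G)*(1/(2*G)) = (17 + G)/(2*G))
a(-7)*(111 - 1*172) = ((½)*(17 - 7)/(-7))*(111 - 1*172) = ((½)*(-⅐)*10)*(111 - 172) = -5/7*(-61) = 305/7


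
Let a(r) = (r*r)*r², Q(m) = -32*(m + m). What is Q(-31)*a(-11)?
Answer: 29047744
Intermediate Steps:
Q(m) = -64*m
a(r) = r⁴ (a(r) = r²*r² = r⁴)
Q(-31)*a(-11) = -64*(-31)*(-11)⁴ = 1984*14641 = 29047744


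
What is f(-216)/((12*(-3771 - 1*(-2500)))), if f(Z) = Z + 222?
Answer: -1/2542 ≈ -0.00039339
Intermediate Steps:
f(Z) = 222 + Z
f(-216)/((12*(-3771 - 1*(-2500)))) = (222 - 216)/((12*(-3771 - 1*(-2500)))) = 6/((12*(-3771 + 2500))) = 6/((12*(-1271))) = 6/(-15252) = 6*(-1/15252) = -1/2542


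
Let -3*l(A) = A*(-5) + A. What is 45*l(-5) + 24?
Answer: -276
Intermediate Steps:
l(A) = 4*A/3 (l(A) = -(A*(-5) + A)/3 = -(-5*A + A)/3 = -(-4)*A/3 = 4*A/3)
45*l(-5) + 24 = 45*((4/3)*(-5)) + 24 = 45*(-20/3) + 24 = -300 + 24 = -276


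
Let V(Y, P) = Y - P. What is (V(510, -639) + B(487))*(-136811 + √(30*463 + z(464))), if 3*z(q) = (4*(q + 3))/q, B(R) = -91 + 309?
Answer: -187020637 + 1367*√420574269/174 ≈ -1.8686e+8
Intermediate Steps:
B(R) = 218
z(q) = (12 + 4*q)/(3*q) (z(q) = ((4*(q + 3))/q)/3 = ((4*(3 + q))/q)/3 = ((12 + 4*q)/q)/3 = (12 + 4*q)/(3*q))
(V(510, -639) + B(487))*(-136811 + √(30*463 + z(464))) = ((510 - 1*(-639)) + 218)*(-136811 + √(30*463 + (4/3 + 4/464))) = ((510 + 639) + 218)*(-136811 + √(13890 + (4/3 + 4*(1/464)))) = (1149 + 218)*(-136811 + √(13890 + (4/3 + 1/116))) = 1367*(-136811 + √(13890 + 467/348)) = 1367*(-136811 + √(4834187/348)) = 1367*(-136811 + √420574269/174) = -187020637 + 1367*√420574269/174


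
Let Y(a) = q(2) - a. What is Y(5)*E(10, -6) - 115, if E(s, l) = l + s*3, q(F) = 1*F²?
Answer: -139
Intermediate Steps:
q(F) = F²
Y(a) = 4 - a (Y(a) = 2² - a = 4 - a)
E(s, l) = l + 3*s
Y(5)*E(10, -6) - 115 = (4 - 1*5)*(-6 + 3*10) - 115 = (4 - 5)*(-6 + 30) - 115 = -1*24 - 115 = -24 - 115 = -139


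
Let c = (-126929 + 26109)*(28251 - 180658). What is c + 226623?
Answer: 15365900363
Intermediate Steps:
c = 15365673740 (c = -100820*(-152407) = 15365673740)
c + 226623 = 15365673740 + 226623 = 15365900363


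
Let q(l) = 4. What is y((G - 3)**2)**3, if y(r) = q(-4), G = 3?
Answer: 64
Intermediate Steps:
y(r) = 4
y((G - 3)**2)**3 = 4**3 = 64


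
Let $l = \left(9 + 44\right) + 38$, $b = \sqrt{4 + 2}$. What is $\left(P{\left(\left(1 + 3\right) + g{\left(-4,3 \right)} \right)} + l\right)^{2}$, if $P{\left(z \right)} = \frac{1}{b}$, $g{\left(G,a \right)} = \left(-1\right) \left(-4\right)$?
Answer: $\frac{\left(546 + \sqrt{6}\right)^{2}}{36} \approx 8355.5$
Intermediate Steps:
$g{\left(G,a \right)} = 4$
$b = \sqrt{6} \approx 2.4495$
$P{\left(z \right)} = \frac{\sqrt{6}}{6}$ ($P{\left(z \right)} = \frac{1}{\sqrt{6}} = \frac{\sqrt{6}}{6}$)
$l = 91$ ($l = 53 + 38 = 91$)
$\left(P{\left(\left(1 + 3\right) + g{\left(-4,3 \right)} \right)} + l\right)^{2} = \left(\frac{\sqrt{6}}{6} + 91\right)^{2} = \left(91 + \frac{\sqrt{6}}{6}\right)^{2}$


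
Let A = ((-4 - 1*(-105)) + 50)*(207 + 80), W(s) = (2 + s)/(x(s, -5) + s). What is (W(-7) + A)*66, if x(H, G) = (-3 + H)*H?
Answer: 60064972/21 ≈ 2.8602e+6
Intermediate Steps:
x(H, G) = H*(-3 + H)
W(s) = (2 + s)/(s + s*(-3 + s)) (W(s) = (2 + s)/(s*(-3 + s) + s) = (2 + s)/(s + s*(-3 + s)))
A = 43337 (A = ((-4 + 105) + 50)*287 = (101 + 50)*287 = 151*287 = 43337)
(W(-7) + A)*66 = ((2 - 7)/((-7)*(-2 - 7)) + 43337)*66 = (-⅐*(-5)/(-9) + 43337)*66 = (-⅐*(-⅑)*(-5) + 43337)*66 = (-5/63 + 43337)*66 = (2730226/63)*66 = 60064972/21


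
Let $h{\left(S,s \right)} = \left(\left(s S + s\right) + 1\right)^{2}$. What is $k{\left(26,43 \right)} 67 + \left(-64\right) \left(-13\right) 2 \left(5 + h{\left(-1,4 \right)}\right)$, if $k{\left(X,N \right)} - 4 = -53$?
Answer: $6701$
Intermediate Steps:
$k{\left(X,N \right)} = -49$ ($k{\left(X,N \right)} = 4 - 53 = -49$)
$h{\left(S,s \right)} = \left(1 + s + S s\right)^{2}$ ($h{\left(S,s \right)} = \left(\left(S s + s\right) + 1\right)^{2} = \left(\left(s + S s\right) + 1\right)^{2} = \left(1 + s + S s\right)^{2}$)
$k{\left(26,43 \right)} 67 + \left(-64\right) \left(-13\right) 2 \left(5 + h{\left(-1,4 \right)}\right) = \left(-49\right) 67 + \left(-64\right) \left(-13\right) 2 \left(5 + \left(1 + 4 - 4\right)^{2}\right) = -3283 + 832 \cdot 2 \left(5 + \left(1 + 4 - 4\right)^{2}\right) = -3283 + 832 \cdot 2 \left(5 + 1^{2}\right) = -3283 + 832 \cdot 2 \left(5 + 1\right) = -3283 + 832 \cdot 2 \cdot 6 = -3283 + 832 \cdot 12 = -3283 + 9984 = 6701$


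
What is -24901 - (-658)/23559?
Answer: -586642001/23559 ≈ -24901.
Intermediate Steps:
-24901 - (-658)/23559 = -24901 - 1*(-658/23559) = -24901 + 658/23559 = -586642001/23559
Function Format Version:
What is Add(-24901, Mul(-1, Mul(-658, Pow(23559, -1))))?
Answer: Rational(-586642001, 23559) ≈ -24901.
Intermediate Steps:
Add(-24901, Mul(-1, Mul(-658, Pow(23559, -1)))) = Add(-24901, Mul(-1, Mul(-658, Rational(1, 23559)))) = Add(-24901, Mul(-1, Rational(-658, 23559))) = Add(-24901, Rational(658, 23559)) = Rational(-586642001, 23559)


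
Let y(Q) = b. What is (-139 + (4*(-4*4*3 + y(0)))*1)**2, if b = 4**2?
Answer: 71289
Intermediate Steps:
b = 16
y(Q) = 16
(-139 + (4*(-4*4*3 + y(0)))*1)**2 = (-139 + (4*(-4*4*3 + 16))*1)**2 = (-139 + (4*(-16*3 + 16))*1)**2 = (-139 + (4*(-48 + 16))*1)**2 = (-139 + (4*(-32))*1)**2 = (-139 - 128*1)**2 = (-139 - 128)**2 = (-267)**2 = 71289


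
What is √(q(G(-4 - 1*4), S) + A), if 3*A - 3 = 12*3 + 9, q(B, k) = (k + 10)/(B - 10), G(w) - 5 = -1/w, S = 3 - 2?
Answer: 2*√5226/39 ≈ 3.7072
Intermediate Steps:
S = 1
G(w) = 5 - 1/w
q(B, k) = (10 + k)/(-10 + B)
A = 16 (A = 1 + (12*3 + 9)/3 = 1 + (36 + 9)/3 = 1 + (⅓)*45 = 1 + 15 = 16)
√(q(G(-4 - 1*4), S) + A) = √((10 + 1)/(-10 + (5 - 1/(-4 - 1*4))) + 16) = √(11/(-10 + (5 - 1/(-4 - 4))) + 16) = √(11/(-10 + (5 - 1/(-8))) + 16) = √(11/(-10 + (5 - 1*(-⅛))) + 16) = √(11/(-10 + (5 + ⅛)) + 16) = √(11/(-10 + 41/8) + 16) = √(11/(-39/8) + 16) = √(-8/39*11 + 16) = √(-88/39 + 16) = √(536/39) = 2*√5226/39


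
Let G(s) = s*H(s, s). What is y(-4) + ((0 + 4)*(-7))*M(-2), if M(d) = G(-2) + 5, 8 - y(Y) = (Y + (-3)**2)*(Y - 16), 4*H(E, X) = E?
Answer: -60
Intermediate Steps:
H(E, X) = E/4
G(s) = s**2/4 (G(s) = s*(s/4) = s**2/4)
y(Y) = 8 - (-16 + Y)*(9 + Y) (y(Y) = 8 - (Y + (-3)**2)*(Y - 16) = 8 - (Y + 9)*(-16 + Y) = 8 - (9 + Y)*(-16 + Y) = 8 - (-16 + Y)*(9 + Y))
M(d) = 6 (M(d) = (1/4)*(-2)**2 + 5 = (1/4)*4 + 5 = 1 + 5 = 6)
y(-4) + ((0 + 4)*(-7))*M(-2) = (152 - 1*(-4)**2 + 7*(-4)) + ((0 + 4)*(-7))*6 = (152 - 1*16 - 28) + (4*(-7))*6 = (152 - 16 - 28) - 28*6 = 108 - 168 = -60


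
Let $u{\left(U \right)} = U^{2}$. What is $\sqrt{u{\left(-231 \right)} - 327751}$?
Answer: $i \sqrt{274390} \approx 523.82 i$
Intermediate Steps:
$\sqrt{u{\left(-231 \right)} - 327751} = \sqrt{\left(-231\right)^{2} - 327751} = \sqrt{53361 - 327751} = \sqrt{-274390} = i \sqrt{274390}$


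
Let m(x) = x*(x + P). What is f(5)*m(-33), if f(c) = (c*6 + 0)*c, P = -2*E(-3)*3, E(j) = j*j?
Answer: 430650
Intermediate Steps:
E(j) = j**2
P = -54 (P = -2*(-3)**2*3 = -2*9*3 = -18*3 = -54)
m(x) = x*(-54 + x) (m(x) = x*(x - 54) = x*(-54 + x))
f(c) = 6*c**2 (f(c) = (6*c + 0)*c = (6*c)*c = 6*c**2)
f(5)*m(-33) = (6*5**2)*(-33*(-54 - 33)) = (6*25)*(-33*(-87)) = 150*2871 = 430650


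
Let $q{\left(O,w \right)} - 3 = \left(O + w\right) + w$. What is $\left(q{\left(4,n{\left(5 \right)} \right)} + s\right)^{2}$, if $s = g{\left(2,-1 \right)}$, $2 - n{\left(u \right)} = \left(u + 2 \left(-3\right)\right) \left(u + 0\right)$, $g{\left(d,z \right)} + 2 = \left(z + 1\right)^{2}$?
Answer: $361$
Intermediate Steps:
$g{\left(d,z \right)} = -2 + \left(1 + z\right)^{2}$ ($g{\left(d,z \right)} = -2 + \left(z + 1\right)^{2} = -2 + \left(1 + z\right)^{2}$)
$n{\left(u \right)} = 2 - u \left(-6 + u\right)$ ($n{\left(u \right)} = 2 - \left(u + 2 \left(-3\right)\right) \left(u + 0\right) = 2 - \left(u - 6\right) u = 2 - \left(-6 + u\right) u = 2 - u \left(-6 + u\right)$)
$q{\left(O,w \right)} = 3 + O + 2 w$ ($q{\left(O,w \right)} = 3 + \left(\left(O + w\right) + w\right) = 3 + \left(O + 2 w\right) = 3 + O + 2 w$)
$s = -2$ ($s = -2 + \left(1 - 1\right)^{2} = -2 + 0^{2} = -2 + 0 = -2$)
$\left(q{\left(4,n{\left(5 \right)} \right)} + s\right)^{2} = \left(\left(3 + 4 + 2 \left(2 - 5^{2} + 6 \cdot 5\right)\right) - 2\right)^{2} = \left(\left(3 + 4 + 2 \left(2 - 25 + 30\right)\right) - 2\right)^{2} = \left(\left(3 + 4 + 2 \cdot 7\right) - 2\right)^{2} = \left(\left(3 + 4 + 14\right) - 2\right)^{2} = \left(21 - 2\right)^{2} = 19^{2} = 361$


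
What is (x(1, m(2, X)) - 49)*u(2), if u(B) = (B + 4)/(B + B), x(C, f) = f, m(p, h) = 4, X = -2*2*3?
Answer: -135/2 ≈ -67.500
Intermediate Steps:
X = -12 (X = -4*3 = -12)
u(B) = (4 + B)/(2*B) (u(B) = (4 + B)/((2*B)) = (4 + B)*(1/(2*B)) = (4 + B)/(2*B))
(x(1, m(2, X)) - 49)*u(2) = (4 - 49)*((½)*(4 + 2)/2) = -45*6/(2*2) = -45*3/2 = -135/2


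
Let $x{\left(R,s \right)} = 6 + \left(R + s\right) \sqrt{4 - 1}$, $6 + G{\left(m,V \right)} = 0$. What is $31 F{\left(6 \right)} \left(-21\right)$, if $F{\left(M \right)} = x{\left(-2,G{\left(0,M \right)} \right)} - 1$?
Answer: $-3255 + 5208 \sqrt{3} \approx 5765.5$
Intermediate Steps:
$G{\left(m,V \right)} = -6$ ($G{\left(m,V \right)} = -6 + 0 = -6$)
$x{\left(R,s \right)} = 6 + \sqrt{3} \left(R + s\right)$ ($x{\left(R,s \right)} = 6 + \left(R + s\right) \sqrt{3} = 6 + \sqrt{3} \left(R + s\right)$)
$F{\left(M \right)} = 5 - 8 \sqrt{3}$ ($F{\left(M \right)} = \left(6 - 2 \sqrt{3} - 6 \sqrt{3}\right) - 1 = \left(6 - 8 \sqrt{3}\right) - 1 = 5 - 8 \sqrt{3}$)
$31 F{\left(6 \right)} \left(-21\right) = 31 \left(5 - 8 \sqrt{3}\right) \left(-21\right) = \left(155 - 248 \sqrt{3}\right) \left(-21\right) = -3255 + 5208 \sqrt{3}$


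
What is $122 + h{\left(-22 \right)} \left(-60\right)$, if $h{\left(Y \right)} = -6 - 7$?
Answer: $902$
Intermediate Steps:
$h{\left(Y \right)} = -13$
$122 + h{\left(-22 \right)} \left(-60\right) = 122 - -780 = 122 + 780 = 902$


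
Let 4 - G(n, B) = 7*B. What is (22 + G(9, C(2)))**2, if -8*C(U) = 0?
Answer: 676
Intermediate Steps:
C(U) = 0 (C(U) = -1/8*0 = 0)
G(n, B) = 4 - 7*B
(22 + G(9, C(2)))**2 = (22 + (4 - 7*0))**2 = (22 + (4 + 0))**2 = (22 + 4)**2 = 26**2 = 676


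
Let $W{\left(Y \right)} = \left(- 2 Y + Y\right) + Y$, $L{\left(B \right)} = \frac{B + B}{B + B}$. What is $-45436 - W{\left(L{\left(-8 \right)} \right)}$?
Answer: $-45436$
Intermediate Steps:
$L{\left(B \right)} = 1$ ($L{\left(B \right)} = \frac{2 B}{2 B} = 2 B \frac{1}{2 B} = 1$)
$W{\left(Y \right)} = 0$ ($W{\left(Y \right)} = - Y + Y = 0$)
$-45436 - W{\left(L{\left(-8 \right)} \right)} = -45436 - 0 = -45436 + 0 = -45436$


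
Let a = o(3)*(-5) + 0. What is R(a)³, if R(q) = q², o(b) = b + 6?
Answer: 8303765625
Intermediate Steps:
o(b) = 6 + b
a = -45 (a = (6 + 3)*(-5) + 0 = 9*(-5) + 0 = -45 + 0 = -45)
R(a)³ = ((-45)²)³ = 2025³ = 8303765625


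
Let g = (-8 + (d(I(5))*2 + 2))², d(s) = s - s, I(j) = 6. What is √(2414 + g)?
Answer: 35*√2 ≈ 49.497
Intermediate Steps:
d(s) = 0
g = 36 (g = (-8 + (0*2 + 2))² = (-8 + (0 + 2))² = (-8 + 2)² = (-6)² = 36)
√(2414 + g) = √(2414 + 36) = √2450 = 35*√2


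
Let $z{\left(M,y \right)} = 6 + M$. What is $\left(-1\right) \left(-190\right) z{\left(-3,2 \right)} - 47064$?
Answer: $-46494$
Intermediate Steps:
$\left(-1\right) \left(-190\right) z{\left(-3,2 \right)} - 47064 = \left(-1\right) \left(-190\right) \left(6 - 3\right) - 47064 = 190 \cdot 3 - 47064 = 570 - 47064 = -46494$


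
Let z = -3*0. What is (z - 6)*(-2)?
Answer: 12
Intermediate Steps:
z = 0
(z - 6)*(-2) = (0 - 6)*(-2) = -6*(-2) = 12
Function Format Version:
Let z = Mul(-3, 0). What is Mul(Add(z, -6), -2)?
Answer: 12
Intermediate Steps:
z = 0
Mul(Add(z, -6), -2) = Mul(Add(0, -6), -2) = Mul(-6, -2) = 12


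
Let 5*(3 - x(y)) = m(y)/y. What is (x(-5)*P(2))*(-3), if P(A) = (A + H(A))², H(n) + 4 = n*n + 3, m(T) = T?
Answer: -210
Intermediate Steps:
H(n) = -1 + n² (H(n) = -4 + (n*n + 3) = -4 + (n² + 3) = -4 + (3 + n²) = -1 + n²)
x(y) = 14/5 (x(y) = 3 - y/(5*y) = 3 - ⅕*1 = 3 - ⅕ = 14/5)
P(A) = (-1 + A + A²)² (P(A) = (A + (-1 + A²))² = (-1 + A + A²)²)
(x(-5)*P(2))*(-3) = (14*(-1 + 2 + 2²)²/5)*(-3) = (14*(-1 + 2 + 4)²/5)*(-3) = ((14/5)*5²)*(-3) = ((14/5)*25)*(-3) = 70*(-3) = -210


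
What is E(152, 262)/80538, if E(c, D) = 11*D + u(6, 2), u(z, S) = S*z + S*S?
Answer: 483/13423 ≈ 0.035983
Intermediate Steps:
u(z, S) = S**2 + S*z (u(z, S) = S*z + S**2 = S**2 + S*z)
E(c, D) = 16 + 11*D (E(c, D) = 11*D + 2*(2 + 6) = 11*D + 2*8 = 11*D + 16 = 16 + 11*D)
E(152, 262)/80538 = (16 + 11*262)/80538 = (16 + 2882)*(1/80538) = 2898*(1/80538) = 483/13423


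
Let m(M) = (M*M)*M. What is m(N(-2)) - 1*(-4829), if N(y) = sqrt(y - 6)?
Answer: 4829 - 16*I*sqrt(2) ≈ 4829.0 - 22.627*I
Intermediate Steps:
N(y) = sqrt(-6 + y)
m(M) = M**3 (m(M) = M**2*M = M**3)
m(N(-2)) - 1*(-4829) = (sqrt(-6 - 2))**3 - 1*(-4829) = (sqrt(-8))**3 + 4829 = (2*I*sqrt(2))**3 + 4829 = -16*I*sqrt(2) + 4829 = 4829 - 16*I*sqrt(2)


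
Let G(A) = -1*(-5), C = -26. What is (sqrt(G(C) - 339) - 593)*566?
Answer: -335638 + 566*I*sqrt(334) ≈ -3.3564e+5 + 10344.0*I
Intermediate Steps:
G(A) = 5
(sqrt(G(C) - 339) - 593)*566 = (sqrt(5 - 339) - 593)*566 = (sqrt(-334) - 593)*566 = (I*sqrt(334) - 593)*566 = (-593 + I*sqrt(334))*566 = -335638 + 566*I*sqrt(334)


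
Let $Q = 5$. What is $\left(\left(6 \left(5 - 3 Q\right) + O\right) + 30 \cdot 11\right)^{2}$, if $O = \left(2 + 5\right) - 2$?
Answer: $75625$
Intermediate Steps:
$O = 5$ ($O = 7 - 2 = 5$)
$\left(\left(6 \left(5 - 3 Q\right) + O\right) + 30 \cdot 11\right)^{2} = \left(\left(6 \left(5 - 15\right) + 5\right) + 30 \cdot 11\right)^{2} = \left(\left(6 \left(5 - 15\right) + 5\right) + 330\right)^{2} = \left(\left(6 \left(-10\right) + 5\right) + 330\right)^{2} = \left(\left(-60 + 5\right) + 330\right)^{2} = \left(-55 + 330\right)^{2} = 275^{2} = 75625$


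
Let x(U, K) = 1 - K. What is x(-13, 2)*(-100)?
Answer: 100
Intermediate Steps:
x(-13, 2)*(-100) = (1 - 1*2)*(-100) = (1 - 2)*(-100) = -1*(-100) = 100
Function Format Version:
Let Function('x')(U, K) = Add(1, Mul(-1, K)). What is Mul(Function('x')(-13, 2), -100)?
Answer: 100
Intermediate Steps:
Mul(Function('x')(-13, 2), -100) = Mul(Add(1, Mul(-1, 2)), -100) = Mul(Add(1, -2), -100) = Mul(-1, -100) = 100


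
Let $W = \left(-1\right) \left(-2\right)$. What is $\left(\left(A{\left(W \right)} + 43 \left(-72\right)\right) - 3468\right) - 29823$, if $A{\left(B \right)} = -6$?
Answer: $-36393$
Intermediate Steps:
$W = 2$
$\left(\left(A{\left(W \right)} + 43 \left(-72\right)\right) - 3468\right) - 29823 = \left(\left(-6 + 43 \left(-72\right)\right) - 3468\right) - 29823 = \left(\left(-6 - 3096\right) - 3468\right) - 29823 = \left(-3102 - 3468\right) - 29823 = -6570 - 29823 = -36393$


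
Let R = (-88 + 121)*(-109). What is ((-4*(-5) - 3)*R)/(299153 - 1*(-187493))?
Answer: -61149/486646 ≈ -0.12565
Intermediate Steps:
R = -3597 (R = 33*(-109) = -3597)
((-4*(-5) - 3)*R)/(299153 - 1*(-187493)) = ((-4*(-5) - 3)*(-3597))/(299153 - 1*(-187493)) = ((20 - 3)*(-3597))/(299153 + 187493) = (17*(-3597))/486646 = -61149*1/486646 = -61149/486646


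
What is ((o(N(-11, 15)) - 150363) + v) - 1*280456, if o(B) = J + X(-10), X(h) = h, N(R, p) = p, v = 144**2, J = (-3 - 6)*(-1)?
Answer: -410084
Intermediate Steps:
J = 9 (J = -9*(-1) = 9)
v = 20736
o(B) = -1 (o(B) = 9 - 10 = -1)
((o(N(-11, 15)) - 150363) + v) - 1*280456 = ((-1 - 150363) + 20736) - 1*280456 = (-150364 + 20736) - 280456 = -129628 - 280456 = -410084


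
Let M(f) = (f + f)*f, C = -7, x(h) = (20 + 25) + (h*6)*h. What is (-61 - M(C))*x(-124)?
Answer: -14675859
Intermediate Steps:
x(h) = 45 + 6*h**2 (x(h) = 45 + (6*h)*h = 45 + 6*h**2)
M(f) = 2*f**2 (M(f) = (2*f)*f = 2*f**2)
(-61 - M(C))*x(-124) = (-61 - 2*(-7)**2)*(45 + 6*(-124)**2) = (-61 - 2*49)*(45 + 6*15376) = (-61 - 1*98)*(45 + 92256) = (-61 - 98)*92301 = -159*92301 = -14675859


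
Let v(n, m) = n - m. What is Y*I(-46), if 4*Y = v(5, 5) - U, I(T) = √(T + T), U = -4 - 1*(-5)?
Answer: -I*√23/2 ≈ -2.3979*I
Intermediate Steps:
U = 1 (U = -4 + 5 = 1)
I(T) = √2*√T (I(T) = √(2*T) = √2*√T)
Y = -¼ (Y = ((5 - 1*5) - 1*1)/4 = ((5 - 5) - 1)/4 = (0 - 1)/4 = (¼)*(-1) = -¼ ≈ -0.25000)
Y*I(-46) = -√2*√(-46)/4 = -√2*I*√46/4 = -I*√23/2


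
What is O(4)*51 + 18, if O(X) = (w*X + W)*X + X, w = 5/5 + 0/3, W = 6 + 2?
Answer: 2670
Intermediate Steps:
W = 8
w = 1 (w = 5*(1/5) + 0*(1/3) = 1 + 0 = 1)
O(X) = X + X*(8 + X) (O(X) = (1*X + 8)*X + X = (X + 8)*X + X = (8 + X)*X + X = X*(8 + X) + X = X + X*(8 + X))
O(4)*51 + 18 = (4*(9 + 4))*51 + 18 = (4*13)*51 + 18 = 52*51 + 18 = 2652 + 18 = 2670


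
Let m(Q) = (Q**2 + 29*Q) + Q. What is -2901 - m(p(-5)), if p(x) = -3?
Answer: -2820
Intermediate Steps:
m(Q) = Q**2 + 30*Q
-2901 - m(p(-5)) = -2901 - (-3)*(30 - 3) = -2901 - (-3)*27 = -2901 - 1*(-81) = -2901 + 81 = -2820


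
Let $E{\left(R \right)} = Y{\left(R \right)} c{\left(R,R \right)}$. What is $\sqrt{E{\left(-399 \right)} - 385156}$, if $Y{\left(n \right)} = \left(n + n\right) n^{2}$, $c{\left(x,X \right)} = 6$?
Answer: $2 i \sqrt{190659886} \approx 27616.0 i$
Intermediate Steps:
$Y{\left(n \right)} = 2 n^{3}$ ($Y{\left(n \right)} = 2 n n^{2} = 2 n^{3}$)
$E{\left(R \right)} = 12 R^{3}$ ($E{\left(R \right)} = 2 R^{3} \cdot 6 = 12 R^{3}$)
$\sqrt{E{\left(-399 \right)} - 385156} = \sqrt{12 \left(-399\right)^{3} - 385156} = \sqrt{12 \left(-63521199\right) - 385156} = \sqrt{-762254388 - 385156} = \sqrt{-762639544} = 2 i \sqrt{190659886}$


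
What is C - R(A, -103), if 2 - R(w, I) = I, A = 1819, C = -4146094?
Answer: -4146199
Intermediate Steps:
R(w, I) = 2 - I
C - R(A, -103) = -4146094 - (2 - 1*(-103)) = -4146094 - (2 + 103) = -4146094 - 1*105 = -4146094 - 105 = -4146199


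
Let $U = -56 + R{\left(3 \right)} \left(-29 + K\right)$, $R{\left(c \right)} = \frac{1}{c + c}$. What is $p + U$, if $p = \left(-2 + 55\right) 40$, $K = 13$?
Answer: $\frac{6184}{3} \approx 2061.3$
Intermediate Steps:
$R{\left(c \right)} = \frac{1}{2 c}$
$p = 2120$ ($p = 53 \cdot 40 = 2120$)
$U = - \frac{176}{3}$ ($U = -56 + \frac{1}{2 \cdot 3} \left(-29 + 13\right) = -56 + \frac{1}{2} \cdot \frac{1}{3} \left(-16\right) = -56 + \frac{1}{6} \left(-16\right) = -56 - \frac{8}{3} = - \frac{176}{3} \approx -58.667$)
$p + U = 2120 - \frac{176}{3} = \frac{6184}{3}$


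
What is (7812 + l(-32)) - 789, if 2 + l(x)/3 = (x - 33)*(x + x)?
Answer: 19497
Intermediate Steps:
l(x) = -6 + 6*x*(-33 + x) (l(x) = -6 + 3*((x - 33)*(x + x)) = -6 + 3*((-33 + x)*(2*x)) = -6 + 3*(2*x*(-33 + x)) = -6 + 6*x*(-33 + x))
(7812 + l(-32)) - 789 = (7812 + (-6 - 198*(-32) + 6*(-32)²)) - 789 = (7812 + (-6 + 6336 + 6*1024)) - 789 = (7812 + (-6 + 6336 + 6144)) - 789 = (7812 + 12474) - 789 = 20286 - 789 = 19497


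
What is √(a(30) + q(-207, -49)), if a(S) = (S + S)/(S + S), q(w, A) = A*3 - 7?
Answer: 3*I*√17 ≈ 12.369*I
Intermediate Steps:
q(w, A) = -7 + 3*A (q(w, A) = 3*A - 7 = -7 + 3*A)
a(S) = 1 (a(S) = (2*S)/((2*S)) = (2*S)*(1/(2*S)) = 1)
√(a(30) + q(-207, -49)) = √(1 + (-7 + 3*(-49))) = √(1 + (-7 - 147)) = √(1 - 154) = √(-153) = 3*I*√17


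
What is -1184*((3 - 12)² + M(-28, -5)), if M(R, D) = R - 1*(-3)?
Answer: -66304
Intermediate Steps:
M(R, D) = 3 + R (M(R, D) = R + 3 = 3 + R)
-1184*((3 - 12)² + M(-28, -5)) = -1184*((3 - 12)² + (3 - 28)) = -1184*((-9)² - 25) = -1184*(81 - 25) = -1184*56 = -66304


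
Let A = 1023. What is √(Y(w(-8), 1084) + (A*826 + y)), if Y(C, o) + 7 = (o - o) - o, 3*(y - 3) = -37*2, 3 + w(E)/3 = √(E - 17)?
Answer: 2*√1898742/3 ≈ 918.63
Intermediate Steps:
w(E) = -9 + 3*√(-17 + E) (w(E) = -9 + 3*√(E - 17) = -9 + 3*√(-17 + E))
y = -65/3 (y = 3 + (-37*2)/3 = 3 + (⅓)*(-74) = 3 - 74/3 = -65/3 ≈ -21.667)
Y(C, o) = -7 - o (Y(C, o) = -7 + ((o - o) - o) = -7 + (0 - o) = -7 - o)
√(Y(w(-8), 1084) + (A*826 + y)) = √((-7 - 1*1084) + (1023*826 - 65/3)) = √((-7 - 1084) + (844998 - 65/3)) = √(-1091 + 2534929/3) = √(2531656/3) = 2*√1898742/3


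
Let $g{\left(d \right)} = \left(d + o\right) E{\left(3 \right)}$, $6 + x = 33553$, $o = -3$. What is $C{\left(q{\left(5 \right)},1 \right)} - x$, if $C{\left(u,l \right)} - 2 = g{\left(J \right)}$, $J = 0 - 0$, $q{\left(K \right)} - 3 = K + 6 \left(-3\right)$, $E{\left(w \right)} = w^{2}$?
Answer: $-33572$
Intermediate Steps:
$q{\left(K \right)} = -15 + K$ ($q{\left(K \right)} = 3 + \left(K + 6 \left(-3\right)\right) = 3 + \left(K - 18\right) = 3 + \left(-18 + K\right) = -15 + K$)
$x = 33547$ ($x = -6 + 33553 = 33547$)
$J = 0$ ($J = 0 + 0 = 0$)
$g{\left(d \right)} = -27 + 9 d$ ($g{\left(d \right)} = \left(d - 3\right) 3^{2} = \left(-3 + d\right) 9 = -27 + 9 d$)
$C{\left(u,l \right)} = -25$ ($C{\left(u,l \right)} = 2 + \left(-27 + 9 \cdot 0\right) = 2 + \left(-27 + 0\right) = 2 - 27 = -25$)
$C{\left(q{\left(5 \right)},1 \right)} - x = -25 - 33547 = -33572$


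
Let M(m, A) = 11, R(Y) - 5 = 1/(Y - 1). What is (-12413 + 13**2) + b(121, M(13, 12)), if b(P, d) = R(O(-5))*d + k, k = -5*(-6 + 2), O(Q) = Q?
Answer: -73025/6 ≈ -12171.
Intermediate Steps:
k = 20 (k = -5*(-4) = 20)
R(Y) = 5 + 1/(-1 + Y) (R(Y) = 5 + 1/(Y - 1) = 5 + 1/(-1 + Y))
b(P, d) = 20 + 29*d/6 (b(P, d) = ((-4 + 5*(-5))/(-1 - 5))*d + 20 = ((-4 - 25)/(-6))*d + 20 = (-1/6*(-29))*d + 20 = 29*d/6 + 20 = 20 + 29*d/6)
(-12413 + 13**2) + b(121, M(13, 12)) = (-12413 + 13**2) + (20 + (29/6)*11) = (-12413 + 169) + (20 + 319/6) = -12244 + 439/6 = -73025/6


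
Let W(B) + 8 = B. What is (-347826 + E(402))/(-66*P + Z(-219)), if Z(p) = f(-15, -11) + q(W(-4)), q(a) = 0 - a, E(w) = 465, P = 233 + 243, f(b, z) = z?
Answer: 347361/31415 ≈ 11.057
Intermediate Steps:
W(B) = -8 + B
P = 476
q(a) = -a
Z(p) = 1 (Z(p) = -11 - (-8 - 4) = -11 - 1*(-12) = -11 + 12 = 1)
(-347826 + E(402))/(-66*P + Z(-219)) = (-347826 + 465)/(-66*476 + 1) = -347361/(-31416 + 1) = -347361/(-31415) = -347361*(-1/31415) = 347361/31415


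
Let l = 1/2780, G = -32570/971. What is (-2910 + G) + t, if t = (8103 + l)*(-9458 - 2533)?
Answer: -262288013378401/2699380 ≈ -9.7166e+7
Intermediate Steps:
G = -32570/971 (G = -32570*1/971 = -32570/971 ≈ -33.543)
l = 1/2780 ≈ 0.00035971
t = -270113354931/2780 (t = (8103 + 1/2780)*(-9458 - 2533) = (22526341/2780)*(-11991) = -270113354931/2780 ≈ -9.7163e+7)
(-2910 + G) + t = (-2910 - 32570/971) - 270113354931/2780 = -2858180/971 - 270113354931/2780 = -262288013378401/2699380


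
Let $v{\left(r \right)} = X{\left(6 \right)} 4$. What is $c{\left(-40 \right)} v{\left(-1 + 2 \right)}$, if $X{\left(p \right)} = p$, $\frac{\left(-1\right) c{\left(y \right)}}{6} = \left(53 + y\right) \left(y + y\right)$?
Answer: $149760$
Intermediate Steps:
$c{\left(y \right)} = - 12 y \left(53 + y\right)$ ($c{\left(y \right)} = - 6 \left(53 + y\right) \left(y + y\right) = - 6 \left(53 + y\right) 2 y = - 6 \cdot 2 y \left(53 + y\right) = - 12 y \left(53 + y\right)$)
$v{\left(r \right)} = 24$ ($v{\left(r \right)} = 6 \cdot 4 = 24$)
$c{\left(-40 \right)} v{\left(-1 + 2 \right)} = \left(-12\right) \left(-40\right) \left(53 - 40\right) 24 = \left(-12\right) \left(-40\right) 13 \cdot 24 = 6240 \cdot 24 = 149760$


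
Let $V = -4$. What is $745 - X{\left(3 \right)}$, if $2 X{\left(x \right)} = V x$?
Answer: $751$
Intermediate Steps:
$X{\left(x \right)} = - 2 x$ ($X{\left(x \right)} = \frac{\left(-4\right) x}{2} = - 2 x$)
$745 - X{\left(3 \right)} = 745 - \left(-2\right) 3 = 745 - -6 = 745 + 6 = 751$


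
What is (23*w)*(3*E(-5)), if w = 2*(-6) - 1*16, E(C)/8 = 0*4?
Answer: 0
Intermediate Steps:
E(C) = 0 (E(C) = 8*(0*4) = 8*0 = 0)
w = -28 (w = -12 - 16 = -28)
(23*w)*(3*E(-5)) = (23*(-28))*(3*0) = -644*0 = 0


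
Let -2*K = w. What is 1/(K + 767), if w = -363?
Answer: 2/1897 ≈ 0.0010543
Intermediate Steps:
K = 363/2 (K = -½*(-363) = 363/2 ≈ 181.50)
1/(K + 767) = 1/(363/2 + 767) = 1/(1897/2) = 2/1897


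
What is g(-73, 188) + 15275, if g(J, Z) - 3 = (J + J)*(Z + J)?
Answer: -1512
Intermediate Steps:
g(J, Z) = 3 + 2*J*(J + Z) (g(J, Z) = 3 + (J + J)*(Z + J) = 3 + (2*J)*(J + Z) = 3 + 2*J*(J + Z))
g(-73, 188) + 15275 = (3 + 2*(-73)² + 2*(-73)*188) + 15275 = (3 + 2*5329 - 27448) + 15275 = (3 + 10658 - 27448) + 15275 = -16787 + 15275 = -1512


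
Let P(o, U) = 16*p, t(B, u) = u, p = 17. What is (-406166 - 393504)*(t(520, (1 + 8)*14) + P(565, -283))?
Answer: -318268660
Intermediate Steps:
P(o, U) = 272 (P(o, U) = 16*17 = 272)
(-406166 - 393504)*(t(520, (1 + 8)*14) + P(565, -283)) = (-406166 - 393504)*((1 + 8)*14 + 272) = -799670*(9*14 + 272) = -799670*(126 + 272) = -799670*398 = -318268660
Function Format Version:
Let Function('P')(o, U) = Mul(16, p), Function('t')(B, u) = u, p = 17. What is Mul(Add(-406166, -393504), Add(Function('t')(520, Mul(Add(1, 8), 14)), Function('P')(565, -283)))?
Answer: -318268660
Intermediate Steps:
Function('P')(o, U) = 272 (Function('P')(o, U) = Mul(16, 17) = 272)
Mul(Add(-406166, -393504), Add(Function('t')(520, Mul(Add(1, 8), 14)), Function('P')(565, -283))) = Mul(Add(-406166, -393504), Add(Mul(Add(1, 8), 14), 272)) = Mul(-799670, Add(Mul(9, 14), 272)) = Mul(-799670, Add(126, 272)) = Mul(-799670, 398) = -318268660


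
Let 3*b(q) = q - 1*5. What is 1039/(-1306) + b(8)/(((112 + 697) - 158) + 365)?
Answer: -527159/663448 ≈ -0.79457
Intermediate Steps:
b(q) = -5/3 + q/3 (b(q) = (q - 1*5)/3 = (q - 5)/3 = (-5 + q)/3 = -5/3 + q/3)
1039/(-1306) + b(8)/(((112 + 697) - 158) + 365) = 1039/(-1306) + (-5/3 + (1/3)*8)/(((112 + 697) - 158) + 365) = 1039*(-1/1306) + (-5/3 + 8/3)/((809 - 158) + 365) = -1039/1306 + 1/(651 + 365) = -1039/1306 + 1/1016 = -527159/663448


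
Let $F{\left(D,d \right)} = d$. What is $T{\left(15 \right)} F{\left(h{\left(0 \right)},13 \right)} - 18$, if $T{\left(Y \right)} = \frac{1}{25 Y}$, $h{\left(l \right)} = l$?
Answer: $- \frac{6737}{375} \approx -17.965$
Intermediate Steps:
$T{\left(Y \right)} = \frac{1}{25 Y}$
$T{\left(15 \right)} F{\left(h{\left(0 \right)},13 \right)} - 18 = \frac{1}{25 \cdot 15} \cdot 13 - 18 = \frac{1}{25} \cdot \frac{1}{15} \cdot 13 - 18 = \frac{1}{375} \cdot 13 - 18 = \frac{13}{375} - 18 = - \frac{6737}{375}$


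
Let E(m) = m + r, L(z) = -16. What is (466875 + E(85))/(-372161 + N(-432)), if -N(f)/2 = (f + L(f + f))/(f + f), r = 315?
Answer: -504657/401935 ≈ -1.2556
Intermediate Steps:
E(m) = 315 + m (E(m) = m + 315 = 315 + m)
N(f) = -(-16 + f)/f (N(f) = -2*(f - 16)/(f + f) = -2*(-16 + f)/(2*f) = -2*(-16 + f)*1/(2*f) = -(-16 + f)/f)
(466875 + E(85))/(-372161 + N(-432)) = (466875 + (315 + 85))/(-372161 + (16 - 1*(-432))/(-432)) = (466875 + 400)/(-372161 - (16 + 432)/432) = 467275/(-372161 - 1/432*448) = 467275/(-372161 - 28/27) = 467275/(-10048375/27) = 467275*(-27/10048375) = -504657/401935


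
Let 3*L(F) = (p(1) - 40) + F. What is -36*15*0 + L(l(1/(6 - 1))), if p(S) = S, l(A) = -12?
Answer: -17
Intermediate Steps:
L(F) = -13 + F/3 (L(F) = ((1 - 40) + F)/3 = (-39 + F)/3 = -13 + F/3)
-36*15*0 + L(l(1/(6 - 1))) = -36*15*0 + (-13 + (⅓)*(-12)) = -540*0 + (-13 - 4) = 0 - 17 = -17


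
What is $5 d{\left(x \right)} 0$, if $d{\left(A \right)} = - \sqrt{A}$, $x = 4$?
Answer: $0$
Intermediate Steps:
$5 d{\left(x \right)} 0 = 5 \left(- \sqrt{4}\right) 0 = 5 \left(\left(-1\right) 2\right) 0 = 5 \left(-2\right) 0 = \left(-10\right) 0 = 0$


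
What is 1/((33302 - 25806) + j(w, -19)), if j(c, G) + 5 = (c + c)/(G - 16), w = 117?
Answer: 35/261951 ≈ 0.00013361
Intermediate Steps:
j(c, G) = -5 + 2*c/(-16 + G) (j(c, G) = -5 + (c + c)/(G - 16) = -5 + (2*c)/(-16 + G) = -5 + 2*c/(-16 + G))
1/((33302 - 25806) + j(w, -19)) = 1/((33302 - 25806) + (80 - 5*(-19) + 2*117)/(-16 - 19)) = 1/(7496 + (80 + 95 + 234)/(-35)) = 1/(7496 - 1/35*409) = 1/(7496 - 409/35) = 1/(261951/35) = 35/261951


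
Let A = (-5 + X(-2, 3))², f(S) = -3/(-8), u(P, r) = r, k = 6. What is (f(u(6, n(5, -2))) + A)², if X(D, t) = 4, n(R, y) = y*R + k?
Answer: 121/64 ≈ 1.8906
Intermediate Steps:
n(R, y) = 6 + R*y (n(R, y) = y*R + 6 = R*y + 6 = 6 + R*y)
f(S) = 3/8 (f(S) = -3*(-⅛) = 3/8)
A = 1 (A = (-5 + 4)² = (-1)² = 1)
(f(u(6, n(5, -2))) + A)² = (3/8 + 1)² = (11/8)² = 121/64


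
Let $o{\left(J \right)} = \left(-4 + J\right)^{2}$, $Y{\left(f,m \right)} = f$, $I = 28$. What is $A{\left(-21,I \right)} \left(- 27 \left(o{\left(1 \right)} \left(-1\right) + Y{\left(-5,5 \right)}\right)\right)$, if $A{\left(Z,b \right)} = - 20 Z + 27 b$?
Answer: $444528$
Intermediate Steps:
$A{\left(-21,I \right)} \left(- 27 \left(o{\left(1 \right)} \left(-1\right) + Y{\left(-5,5 \right)}\right)\right) = \left(\left(-20\right) \left(-21\right) + 27 \cdot 28\right) \left(- 27 \left(\left(-4 + 1\right)^{2} \left(-1\right) - 5\right)\right) = \left(420 + 756\right) \left(- 27 \left(\left(-3\right)^{2} \left(-1\right) - 5\right)\right) = 1176 \left(- 27 \left(9 \left(-1\right) - 5\right)\right) = 1176 \left(- 27 \left(-9 - 5\right)\right) = 1176 \left(\left(-27\right) \left(-14\right)\right) = 1176 \cdot 378 = 444528$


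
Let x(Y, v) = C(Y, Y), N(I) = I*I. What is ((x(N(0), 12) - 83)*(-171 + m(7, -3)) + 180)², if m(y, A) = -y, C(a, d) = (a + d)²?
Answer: 223622116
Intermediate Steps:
N(I) = I²
x(Y, v) = 4*Y² (x(Y, v) = (Y + Y)² = (2*Y)² = 4*Y²)
((x(N(0), 12) - 83)*(-171 + m(7, -3)) + 180)² = ((4*(0²)² - 83)*(-171 - 1*7) + 180)² = ((4*0² - 83)*(-171 - 7) + 180)² = ((4*0 - 83)*(-178) + 180)² = ((0 - 83)*(-178) + 180)² = (-83*(-178) + 180)² = (14774 + 180)² = 14954² = 223622116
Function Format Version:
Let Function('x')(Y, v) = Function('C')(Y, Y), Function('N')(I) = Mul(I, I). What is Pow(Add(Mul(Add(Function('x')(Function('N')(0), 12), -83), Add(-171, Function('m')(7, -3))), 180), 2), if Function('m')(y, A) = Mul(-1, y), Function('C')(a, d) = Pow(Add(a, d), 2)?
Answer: 223622116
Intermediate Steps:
Function('N')(I) = Pow(I, 2)
Function('x')(Y, v) = Mul(4, Pow(Y, 2)) (Function('x')(Y, v) = Pow(Add(Y, Y), 2) = Pow(Mul(2, Y), 2) = Mul(4, Pow(Y, 2)))
Pow(Add(Mul(Add(Function('x')(Function('N')(0), 12), -83), Add(-171, Function('m')(7, -3))), 180), 2) = Pow(Add(Mul(Add(Mul(4, Pow(Pow(0, 2), 2)), -83), Add(-171, Mul(-1, 7))), 180), 2) = Pow(Add(Mul(Add(Mul(4, Pow(0, 2)), -83), Add(-171, -7)), 180), 2) = Pow(Add(Mul(Add(Mul(4, 0), -83), -178), 180), 2) = Pow(Add(Mul(Add(0, -83), -178), 180), 2) = Pow(Add(Mul(-83, -178), 180), 2) = Pow(Add(14774, 180), 2) = Pow(14954, 2) = 223622116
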